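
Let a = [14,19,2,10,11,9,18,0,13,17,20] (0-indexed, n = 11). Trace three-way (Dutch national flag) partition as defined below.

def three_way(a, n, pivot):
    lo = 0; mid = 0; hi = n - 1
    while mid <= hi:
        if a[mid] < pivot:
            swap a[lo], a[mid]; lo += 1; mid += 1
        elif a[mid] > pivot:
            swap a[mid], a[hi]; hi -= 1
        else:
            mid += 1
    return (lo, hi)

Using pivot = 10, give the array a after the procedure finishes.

[0,9,2,10,11,18,19,13,17,20,14]

pivot = 10; lo=0, mid=0, hi=10
a[mid]=14>10: swap a[0],a[10]; hi=9 → [20,19,2,10,11,9,18,0,13,17,14]
a[mid]=20>10: swap a[0],a[9]; hi=8 → [17,19,2,10,11,9,18,0,13,20,14]
a[mid]=17>10: swap a[0],a[8]; hi=7 → [13,19,2,10,11,9,18,0,17,20,14]
a[mid]=13>10: swap a[0],a[7]; hi=6 → [0,19,2,10,11,9,18,13,17,20,14]
a[mid]=0<10: swap a[0],a[0]; lo=1,mid=1 → [0,19,2,10,11,9,18,13,17,20,14]
a[mid]=19>10: swap a[1],a[6]; hi=5 → [0,18,2,10,11,9,19,13,17,20,14]
a[mid]=18>10: swap a[1],a[5]; hi=4 → [0,9,2,10,11,18,19,13,17,20,14]
a[mid]=9<10: swap a[1],a[1]; lo=2,mid=2 → [0,9,2,10,11,18,19,13,17,20,14]
a[mid]=2<10: swap a[2],a[2]; lo=3,mid=3 → [0,9,2,10,11,18,19,13,17,20,14]
a[mid]=10=10: mid=4
a[mid]=11>10: swap a[4],a[4]; hi=3 → [0,9,2,10,11,18,19,13,17,20,14]
end: lo=3, hi=3; a = [0,9,2,10,11,18,19,13,17,20,14]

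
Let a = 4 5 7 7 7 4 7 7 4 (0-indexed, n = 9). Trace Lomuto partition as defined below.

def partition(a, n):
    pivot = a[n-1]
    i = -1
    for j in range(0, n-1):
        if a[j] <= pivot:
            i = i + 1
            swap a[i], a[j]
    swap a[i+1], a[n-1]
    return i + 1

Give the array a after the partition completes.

4 4 4 7 7 5 7 7 7

pivot = a[8] = 4; i = -1
j=0: a[0]=4 ≤ 4 → i=0, swap a[0],a[0] (no change) → 4 5 7 7 7 4 7 7 4
j=1: a[1]=5 > 4 → no swap
j=2: a[2]=7 > 4 → no swap
j=3: a[3]=7 > 4 → no swap
j=4: a[4]=7 > 4 → no swap
j=5: a[5]=4 ≤ 4 → i=1, swap a[1],a[5] → 4 4 7 7 7 5 7 7 4
j=6: a[6]=7 > 4 → no swap
j=7: a[7]=7 > 4 → no swap
final swap a[2],a[8] → 4 4 4 7 7 5 7 7 7; return 2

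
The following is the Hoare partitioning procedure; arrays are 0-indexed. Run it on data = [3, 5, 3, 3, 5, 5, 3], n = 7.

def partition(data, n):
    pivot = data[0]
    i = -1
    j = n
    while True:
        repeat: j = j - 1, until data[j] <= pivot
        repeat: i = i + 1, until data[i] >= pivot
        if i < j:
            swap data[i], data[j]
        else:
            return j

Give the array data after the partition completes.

pivot = data[0] = 3; i = -1, j = 7
j→6 (data[6]=3≤3), i→0 (data[0]=3≥3); i<j, swap → [3, 5, 3, 3, 5, 5, 3]
j→3 (data[3]=3≤3), i→1 (data[1]=5≥3); i<j, swap → [3, 3, 3, 5, 5, 5, 3]
j→2, i→2; i≥j, return j=2. data = [3, 3, 3, 5, 5, 5, 3]

[3, 3, 3, 5, 5, 5, 3]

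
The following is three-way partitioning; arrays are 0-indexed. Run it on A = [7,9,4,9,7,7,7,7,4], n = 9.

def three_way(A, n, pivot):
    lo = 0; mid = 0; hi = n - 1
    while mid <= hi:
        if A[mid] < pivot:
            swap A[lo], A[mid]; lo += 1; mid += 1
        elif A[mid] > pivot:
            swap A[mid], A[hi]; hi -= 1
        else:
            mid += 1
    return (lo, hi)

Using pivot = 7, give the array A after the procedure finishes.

[4,4,7,7,7,7,7,9,9]

pivot = 7; lo=0, mid=0, hi=8
A[mid]=7=7: mid=1
A[mid]=9>7: swap A[1],A[8]; hi=7 → [7,4,4,9,7,7,7,7,9]
A[mid]=4<7: swap A[0],A[1]; lo=1,mid=2 → [4,7,4,9,7,7,7,7,9]
A[mid]=4<7: swap A[1],A[2]; lo=2,mid=3 → [4,4,7,9,7,7,7,7,9]
A[mid]=9>7: swap A[3],A[7]; hi=6 → [4,4,7,7,7,7,7,9,9]
A[mid]=7=7: mid=4
A[mid]=7=7: mid=5
A[mid]=7=7: mid=6
A[mid]=7=7: mid=7
end: lo=2, hi=6; A = [4,4,7,7,7,7,7,9,9]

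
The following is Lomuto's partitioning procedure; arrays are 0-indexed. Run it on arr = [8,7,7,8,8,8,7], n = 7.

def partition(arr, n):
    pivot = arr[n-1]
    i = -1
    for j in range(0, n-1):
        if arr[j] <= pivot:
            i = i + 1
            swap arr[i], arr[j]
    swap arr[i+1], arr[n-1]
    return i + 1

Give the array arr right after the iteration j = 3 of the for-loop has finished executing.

[7,7,8,8,8,8,7]

pivot = arr[6] = 7; i = -1
j=0: arr[0]=8 > 7 → no swap
j=1: arr[1]=7 ≤ 7 → i=0, swap arr[0],arr[1] → [7,8,7,8,8,8,7]
j=2: arr[2]=7 ≤ 7 → i=1, swap arr[1],arr[2] → [7,7,8,8,8,8,7]
j=3: arr[3]=8 > 7 → no swap
(after j=3) arr = [7,7,8,8,8,8,7]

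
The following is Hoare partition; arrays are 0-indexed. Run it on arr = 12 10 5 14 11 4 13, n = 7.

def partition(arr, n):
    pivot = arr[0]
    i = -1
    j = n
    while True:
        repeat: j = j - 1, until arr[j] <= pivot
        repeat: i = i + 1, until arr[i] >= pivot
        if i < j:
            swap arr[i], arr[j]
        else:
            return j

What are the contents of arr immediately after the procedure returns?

4 10 5 11 14 12 13

pivot = arr[0] = 12; i = -1, j = 7
j→5 (arr[5]=4≤12), i→0 (arr[0]=12≥12); i<j, swap → 4 10 5 14 11 12 13
j→4 (arr[4]=11≤12), i→3 (arr[3]=14≥12); i<j, swap → 4 10 5 11 14 12 13
j→3, i→4; i≥j, return j=3. arr = 4 10 5 11 14 12 13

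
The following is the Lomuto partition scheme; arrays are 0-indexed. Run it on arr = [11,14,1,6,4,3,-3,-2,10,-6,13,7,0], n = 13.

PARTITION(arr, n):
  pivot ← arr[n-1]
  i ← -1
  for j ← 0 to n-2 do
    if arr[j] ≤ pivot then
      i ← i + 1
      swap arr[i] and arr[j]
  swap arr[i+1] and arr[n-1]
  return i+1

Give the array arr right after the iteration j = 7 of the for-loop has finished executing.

[-3,-2,1,6,4,3,11,14,10,-6,13,7,0]

pivot = arr[12] = 0; i = -1
j=0: arr[0]=11 > 0 → no swap
j=1: arr[1]=14 > 0 → no swap
j=2: arr[2]=1 > 0 → no swap
j=3: arr[3]=6 > 0 → no swap
j=4: arr[4]=4 > 0 → no swap
j=5: arr[5]=3 > 0 → no swap
j=6: arr[6]=-3 ≤ 0 → i=0, swap arr[0],arr[6] → [-3,14,1,6,4,3,11,-2,10,-6,13,7,0]
j=7: arr[7]=-2 ≤ 0 → i=1, swap arr[1],arr[7] → [-3,-2,1,6,4,3,11,14,10,-6,13,7,0]
(after j=7) arr = [-3,-2,1,6,4,3,11,14,10,-6,13,7,0]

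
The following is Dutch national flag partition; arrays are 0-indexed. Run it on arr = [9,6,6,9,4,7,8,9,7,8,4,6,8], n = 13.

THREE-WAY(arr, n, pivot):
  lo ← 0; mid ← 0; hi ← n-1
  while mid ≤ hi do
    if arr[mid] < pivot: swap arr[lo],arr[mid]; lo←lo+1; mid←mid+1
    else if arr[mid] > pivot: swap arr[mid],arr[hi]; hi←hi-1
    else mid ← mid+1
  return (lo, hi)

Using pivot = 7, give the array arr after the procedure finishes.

lo=0 mid=0 hi=12
9>7: swap(0,12), hi=11 ⇒ [8,6,6,9,4,7,8,9,7,8,4,6,9]
8>7: swap(0,11), hi=10 ⇒ [6,6,6,9,4,7,8,9,7,8,4,8,9]
6<7: swap(0,0), lo=1 mid=1 ⇒ [6,6,6,9,4,7,8,9,7,8,4,8,9]
6<7: swap(1,1), lo=2 mid=2 ⇒ [6,6,6,9,4,7,8,9,7,8,4,8,9]
6<7: swap(2,2), lo=3 mid=3 ⇒ [6,6,6,9,4,7,8,9,7,8,4,8,9]
9>7: swap(3,10), hi=9 ⇒ [6,6,6,4,4,7,8,9,7,8,9,8,9]
4<7: swap(3,3), lo=4 mid=4 ⇒ [6,6,6,4,4,7,8,9,7,8,9,8,9]
4<7: swap(4,4), lo=5 mid=5 ⇒ [6,6,6,4,4,7,8,9,7,8,9,8,9]
7=7: mid=6
8>7: swap(6,9), hi=8 ⇒ [6,6,6,4,4,7,8,9,7,8,9,8,9]
8>7: swap(6,8), hi=7 ⇒ [6,6,6,4,4,7,7,9,8,8,9,8,9]
7=7: mid=7
9>7: swap(7,7), hi=6 ⇒ [6,6,6,4,4,7,7,9,8,8,9,8,9]
done. lo=5 hi=6; arr=[6,6,6,4,4,7,7,9,8,8,9,8,9]

[6,6,6,4,4,7,7,9,8,8,9,8,9]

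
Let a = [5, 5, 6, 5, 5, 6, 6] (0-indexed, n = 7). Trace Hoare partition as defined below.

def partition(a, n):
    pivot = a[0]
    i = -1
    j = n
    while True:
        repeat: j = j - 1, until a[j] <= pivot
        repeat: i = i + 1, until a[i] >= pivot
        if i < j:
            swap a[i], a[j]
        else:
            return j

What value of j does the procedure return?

1

pivot = a[0] = 5; i = -1, j = 7
j→4 (a[4]=5≤5), i→0 (a[0]=5≥5); i<j, swap → [5, 5, 6, 5, 5, 6, 6]
j→3 (a[3]=5≤5), i→1 (a[1]=5≥5); i<j, swap → [5, 5, 6, 5, 5, 6, 6]
j→1, i→2; i≥j, return j=1. a = [5, 5, 6, 5, 5, 6, 6]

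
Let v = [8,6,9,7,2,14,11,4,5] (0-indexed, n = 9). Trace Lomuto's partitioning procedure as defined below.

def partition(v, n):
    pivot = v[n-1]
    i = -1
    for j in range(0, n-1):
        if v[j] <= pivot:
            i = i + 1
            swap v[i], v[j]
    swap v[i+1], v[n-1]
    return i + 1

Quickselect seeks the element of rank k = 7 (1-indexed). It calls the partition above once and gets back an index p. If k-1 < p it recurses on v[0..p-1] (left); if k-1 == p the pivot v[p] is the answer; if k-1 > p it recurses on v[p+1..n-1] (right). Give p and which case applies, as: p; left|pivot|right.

2; right

pivot = v[8] = 5; i = -1
j=0: v[0]=8 > 5 → no swap
j=1: v[1]=6 > 5 → no swap
j=2: v[2]=9 > 5 → no swap
j=3: v[3]=7 > 5 → no swap
j=4: v[4]=2 ≤ 5 → i=0, swap v[0],v[4] → [2,6,9,7,8,14,11,4,5]
j=5: v[5]=14 > 5 → no swap
j=6: v[6]=11 > 5 → no swap
j=7: v[7]=4 ≤ 5 → i=1, swap v[1],v[7] → [2,4,9,7,8,14,11,6,5]
final swap v[2],v[8] → [2,4,5,7,8,14,11,6,9]; return 2
p = 2; k-1 = 6 > 2 ⇒ right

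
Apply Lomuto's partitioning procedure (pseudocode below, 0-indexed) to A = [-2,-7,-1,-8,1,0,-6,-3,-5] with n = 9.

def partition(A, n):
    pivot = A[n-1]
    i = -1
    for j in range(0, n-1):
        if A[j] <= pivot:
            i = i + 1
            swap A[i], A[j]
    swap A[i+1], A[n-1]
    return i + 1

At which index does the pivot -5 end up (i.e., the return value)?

3

pivot = A[8] = -5; i = -1
j=0: A[0]=-2 > -5 → no swap
j=1: A[1]=-7 ≤ -5 → i=0, swap A[0],A[1] → [-7,-2,-1,-8,1,0,-6,-3,-5]
j=2: A[2]=-1 > -5 → no swap
j=3: A[3]=-8 ≤ -5 → i=1, swap A[1],A[3] → [-7,-8,-1,-2,1,0,-6,-3,-5]
j=4: A[4]=1 > -5 → no swap
j=5: A[5]=0 > -5 → no swap
j=6: A[6]=-6 ≤ -5 → i=2, swap A[2],A[6] → [-7,-8,-6,-2,1,0,-1,-3,-5]
j=7: A[7]=-3 > -5 → no swap
final swap A[3],A[8] → [-7,-8,-6,-5,1,0,-1,-3,-2]; return 3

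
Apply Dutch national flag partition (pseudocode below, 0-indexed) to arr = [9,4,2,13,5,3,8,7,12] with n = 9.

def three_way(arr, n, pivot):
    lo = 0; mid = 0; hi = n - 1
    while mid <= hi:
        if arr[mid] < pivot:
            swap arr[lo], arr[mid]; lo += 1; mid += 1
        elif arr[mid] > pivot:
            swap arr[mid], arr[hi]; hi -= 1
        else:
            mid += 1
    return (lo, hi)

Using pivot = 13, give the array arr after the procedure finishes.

[9,4,2,5,3,8,7,12,13]

pivot = 13; lo=0, mid=0, hi=8
arr[mid]=9<13: swap arr[0],arr[0]; lo=1,mid=1 → [9,4,2,13,5,3,8,7,12]
arr[mid]=4<13: swap arr[1],arr[1]; lo=2,mid=2 → [9,4,2,13,5,3,8,7,12]
arr[mid]=2<13: swap arr[2],arr[2]; lo=3,mid=3 → [9,4,2,13,5,3,8,7,12]
arr[mid]=13=13: mid=4
arr[mid]=5<13: swap arr[3],arr[4]; lo=4,mid=5 → [9,4,2,5,13,3,8,7,12]
arr[mid]=3<13: swap arr[4],arr[5]; lo=5,mid=6 → [9,4,2,5,3,13,8,7,12]
arr[mid]=8<13: swap arr[5],arr[6]; lo=6,mid=7 → [9,4,2,5,3,8,13,7,12]
arr[mid]=7<13: swap arr[6],arr[7]; lo=7,mid=8 → [9,4,2,5,3,8,7,13,12]
arr[mid]=12<13: swap arr[7],arr[8]; lo=8,mid=9 → [9,4,2,5,3,8,7,12,13]
end: lo=8, hi=8; arr = [9,4,2,5,3,8,7,12,13]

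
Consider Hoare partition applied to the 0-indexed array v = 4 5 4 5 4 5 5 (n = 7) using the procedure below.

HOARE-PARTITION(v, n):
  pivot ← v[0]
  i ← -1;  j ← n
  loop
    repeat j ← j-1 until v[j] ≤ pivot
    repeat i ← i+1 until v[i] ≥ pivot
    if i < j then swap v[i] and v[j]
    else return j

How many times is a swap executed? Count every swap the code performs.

2

pivot = v[0] = 4; i = -1, j = 7
j→4 (v[4]=4≤4), i→0 (v[0]=4≥4); i<j, swap → 4 5 4 5 4 5 5
j→2 (v[2]=4≤4), i→1 (v[1]=5≥4); i<j, swap → 4 4 5 5 4 5 5
j→1, i→2; i≥j, return j=1. v = 4 4 5 5 4 5 5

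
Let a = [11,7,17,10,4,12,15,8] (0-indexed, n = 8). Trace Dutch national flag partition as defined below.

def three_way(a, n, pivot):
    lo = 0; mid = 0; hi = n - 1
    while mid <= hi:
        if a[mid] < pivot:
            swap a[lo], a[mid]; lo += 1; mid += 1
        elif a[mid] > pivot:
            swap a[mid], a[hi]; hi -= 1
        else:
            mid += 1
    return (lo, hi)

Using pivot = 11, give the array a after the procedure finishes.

pivot = 11; lo=0, mid=0, hi=7
a[mid]=11=11: mid=1
a[mid]=7<11: swap a[0],a[1]; lo=1,mid=2 → [7,11,17,10,4,12,15,8]
a[mid]=17>11: swap a[2],a[7]; hi=6 → [7,11,8,10,4,12,15,17]
a[mid]=8<11: swap a[1],a[2]; lo=2,mid=3 → [7,8,11,10,4,12,15,17]
a[mid]=10<11: swap a[2],a[3]; lo=3,mid=4 → [7,8,10,11,4,12,15,17]
a[mid]=4<11: swap a[3],a[4]; lo=4,mid=5 → [7,8,10,4,11,12,15,17]
a[mid]=12>11: swap a[5],a[6]; hi=5 → [7,8,10,4,11,15,12,17]
a[mid]=15>11: swap a[5],a[5]; hi=4 → [7,8,10,4,11,15,12,17]
end: lo=4, hi=4; a = [7,8,10,4,11,15,12,17]

[7,8,10,4,11,15,12,17]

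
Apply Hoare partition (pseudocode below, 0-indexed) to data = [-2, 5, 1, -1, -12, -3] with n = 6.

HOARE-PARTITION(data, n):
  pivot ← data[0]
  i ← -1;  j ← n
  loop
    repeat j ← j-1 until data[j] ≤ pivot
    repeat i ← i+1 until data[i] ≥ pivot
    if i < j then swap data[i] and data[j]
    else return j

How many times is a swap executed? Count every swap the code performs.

2

pivot = data[0] = -2; i = -1, j = 6
j→5 (data[5]=-3≤-2), i→0 (data[0]=-2≥-2); i<j, swap → [-3, 5, 1, -1, -12, -2]
j→4 (data[4]=-12≤-2), i→1 (data[1]=5≥-2); i<j, swap → [-3, -12, 1, -1, 5, -2]
j→1, i→2; i≥j, return j=1. data = [-3, -12, 1, -1, 5, -2]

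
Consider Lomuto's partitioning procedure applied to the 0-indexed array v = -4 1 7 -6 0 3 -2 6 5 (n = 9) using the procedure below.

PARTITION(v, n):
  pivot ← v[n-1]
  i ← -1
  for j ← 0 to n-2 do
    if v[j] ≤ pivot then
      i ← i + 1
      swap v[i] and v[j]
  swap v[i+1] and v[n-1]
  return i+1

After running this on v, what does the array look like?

-4 1 -6 0 3 -2 5 6 7

pivot=5, i=-1
j=0: -4≤5, i=0, swap(0,0) ⇒ -4 1 7 -6 0 3 -2 6 5
j=1: 1≤5, i=1, swap(1,1) ⇒ -4 1 7 -6 0 3 -2 6 5
j=2: 7>5, skip
j=3: -6≤5, i=2, swap(2,3) ⇒ -4 1 -6 7 0 3 -2 6 5
j=4: 0≤5, i=3, swap(3,4) ⇒ -4 1 -6 0 7 3 -2 6 5
j=5: 3≤5, i=4, swap(4,5) ⇒ -4 1 -6 0 3 7 -2 6 5
j=6: -2≤5, i=5, swap(5,6) ⇒ -4 1 -6 0 3 -2 7 6 5
j=7: 6>5, skip
swap(6,8) ⇒ -4 1 -6 0 3 -2 5 6 7; return 6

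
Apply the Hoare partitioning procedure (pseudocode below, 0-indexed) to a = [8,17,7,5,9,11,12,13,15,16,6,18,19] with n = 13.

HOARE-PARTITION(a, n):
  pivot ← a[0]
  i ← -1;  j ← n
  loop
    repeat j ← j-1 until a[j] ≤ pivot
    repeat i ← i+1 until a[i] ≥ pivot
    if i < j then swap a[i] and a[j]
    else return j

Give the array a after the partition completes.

[6,5,7,17,9,11,12,13,15,16,8,18,19]

pivot=8
j stops at 10 (6), i stops at 0 (8); swap ⇒ [6,17,7,5,9,11,12,13,15,16,8,18,19]
j stops at 3 (5), i stops at 1 (17); swap ⇒ [6,5,7,17,9,11,12,13,15,16,8,18,19]
j stops at 2, i stops at 3; i≥j ⇒ return 2. a=[6,5,7,17,9,11,12,13,15,16,8,18,19]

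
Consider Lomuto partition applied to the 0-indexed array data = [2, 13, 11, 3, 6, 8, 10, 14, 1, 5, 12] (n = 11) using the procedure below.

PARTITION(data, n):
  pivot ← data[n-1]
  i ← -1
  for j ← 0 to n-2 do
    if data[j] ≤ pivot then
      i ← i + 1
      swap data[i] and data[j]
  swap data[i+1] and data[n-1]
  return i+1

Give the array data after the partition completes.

[2, 11, 3, 6, 8, 10, 1, 5, 12, 14, 13]

pivot = data[10] = 12; i = -1
j=0: data[0]=2 ≤ 12 → i=0, swap data[0],data[0] (no change) → [2, 13, 11, 3, 6, 8, 10, 14, 1, 5, 12]
j=1: data[1]=13 > 12 → no swap
j=2: data[2]=11 ≤ 12 → i=1, swap data[1],data[2] → [2, 11, 13, 3, 6, 8, 10, 14, 1, 5, 12]
j=3: data[3]=3 ≤ 12 → i=2, swap data[2],data[3] → [2, 11, 3, 13, 6, 8, 10, 14, 1, 5, 12]
j=4: data[4]=6 ≤ 12 → i=3, swap data[3],data[4] → [2, 11, 3, 6, 13, 8, 10, 14, 1, 5, 12]
j=5: data[5]=8 ≤ 12 → i=4, swap data[4],data[5] → [2, 11, 3, 6, 8, 13, 10, 14, 1, 5, 12]
j=6: data[6]=10 ≤ 12 → i=5, swap data[5],data[6] → [2, 11, 3, 6, 8, 10, 13, 14, 1, 5, 12]
j=7: data[7]=14 > 12 → no swap
j=8: data[8]=1 ≤ 12 → i=6, swap data[6],data[8] → [2, 11, 3, 6, 8, 10, 1, 14, 13, 5, 12]
j=9: data[9]=5 ≤ 12 → i=7, swap data[7],data[9] → [2, 11, 3, 6, 8, 10, 1, 5, 13, 14, 12]
final swap data[8],data[10] → [2, 11, 3, 6, 8, 10, 1, 5, 12, 14, 13]; return 8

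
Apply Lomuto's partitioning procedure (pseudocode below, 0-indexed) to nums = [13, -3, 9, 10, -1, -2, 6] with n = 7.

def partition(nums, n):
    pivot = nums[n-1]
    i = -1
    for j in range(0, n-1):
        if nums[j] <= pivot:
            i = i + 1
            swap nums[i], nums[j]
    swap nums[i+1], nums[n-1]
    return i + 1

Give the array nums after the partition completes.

[-3, -1, -2, 6, 13, 9, 10]

pivot = nums[6] = 6; i = -1
j=0: nums[0]=13 > 6 → no swap
j=1: nums[1]=-3 ≤ 6 → i=0, swap nums[0],nums[1] → [-3, 13, 9, 10, -1, -2, 6]
j=2: nums[2]=9 > 6 → no swap
j=3: nums[3]=10 > 6 → no swap
j=4: nums[4]=-1 ≤ 6 → i=1, swap nums[1],nums[4] → [-3, -1, 9, 10, 13, -2, 6]
j=5: nums[5]=-2 ≤ 6 → i=2, swap nums[2],nums[5] → [-3, -1, -2, 10, 13, 9, 6]
final swap nums[3],nums[6] → [-3, -1, -2, 6, 13, 9, 10]; return 3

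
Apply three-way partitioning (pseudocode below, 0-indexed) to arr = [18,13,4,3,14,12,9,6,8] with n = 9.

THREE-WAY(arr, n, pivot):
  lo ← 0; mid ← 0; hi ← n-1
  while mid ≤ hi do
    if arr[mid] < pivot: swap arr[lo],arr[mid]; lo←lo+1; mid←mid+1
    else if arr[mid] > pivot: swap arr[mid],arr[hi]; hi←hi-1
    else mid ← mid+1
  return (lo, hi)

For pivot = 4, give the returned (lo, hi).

(1, 1)

pivot = 4; lo=0, mid=0, hi=8
arr[mid]=18>4: swap arr[0],arr[8]; hi=7 → [8,13,4,3,14,12,9,6,18]
arr[mid]=8>4: swap arr[0],arr[7]; hi=6 → [6,13,4,3,14,12,9,8,18]
arr[mid]=6>4: swap arr[0],arr[6]; hi=5 → [9,13,4,3,14,12,6,8,18]
arr[mid]=9>4: swap arr[0],arr[5]; hi=4 → [12,13,4,3,14,9,6,8,18]
arr[mid]=12>4: swap arr[0],arr[4]; hi=3 → [14,13,4,3,12,9,6,8,18]
arr[mid]=14>4: swap arr[0],arr[3]; hi=2 → [3,13,4,14,12,9,6,8,18]
arr[mid]=3<4: swap arr[0],arr[0]; lo=1,mid=1 → [3,13,4,14,12,9,6,8,18]
arr[mid]=13>4: swap arr[1],arr[2]; hi=1 → [3,4,13,14,12,9,6,8,18]
arr[mid]=4=4: mid=2
end: lo=1, hi=1; arr = [3,4,13,14,12,9,6,8,18]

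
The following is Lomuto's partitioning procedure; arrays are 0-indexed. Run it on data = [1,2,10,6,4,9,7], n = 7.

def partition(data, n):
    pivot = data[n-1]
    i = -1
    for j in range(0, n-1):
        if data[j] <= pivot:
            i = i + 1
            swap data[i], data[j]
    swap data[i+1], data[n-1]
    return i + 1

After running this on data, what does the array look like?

pivot = data[6] = 7; i = -1
j=0: data[0]=1 ≤ 7 → i=0, swap data[0],data[0] (no change) → [1,2,10,6,4,9,7]
j=1: data[1]=2 ≤ 7 → i=1, swap data[1],data[1] (no change) → [1,2,10,6,4,9,7]
j=2: data[2]=10 > 7 → no swap
j=3: data[3]=6 ≤ 7 → i=2, swap data[2],data[3] → [1,2,6,10,4,9,7]
j=4: data[4]=4 ≤ 7 → i=3, swap data[3],data[4] → [1,2,6,4,10,9,7]
j=5: data[5]=9 > 7 → no swap
final swap data[4],data[6] → [1,2,6,4,7,9,10]; return 4

[1,2,6,4,7,9,10]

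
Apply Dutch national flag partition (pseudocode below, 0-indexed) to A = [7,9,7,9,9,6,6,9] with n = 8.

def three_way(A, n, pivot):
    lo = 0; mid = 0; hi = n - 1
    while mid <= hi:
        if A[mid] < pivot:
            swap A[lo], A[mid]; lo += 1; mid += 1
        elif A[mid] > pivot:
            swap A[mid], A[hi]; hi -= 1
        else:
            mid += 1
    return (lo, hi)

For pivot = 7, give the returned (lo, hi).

lo=0 mid=0 hi=7
7=7: mid=1
9>7: swap(1,7), hi=6 ⇒ [7,9,7,9,9,6,6,9]
9>7: swap(1,6), hi=5 ⇒ [7,6,7,9,9,6,9,9]
6<7: swap(0,1), lo=1 mid=2 ⇒ [6,7,7,9,9,6,9,9]
7=7: mid=3
9>7: swap(3,5), hi=4 ⇒ [6,7,7,6,9,9,9,9]
6<7: swap(1,3), lo=2 mid=4 ⇒ [6,6,7,7,9,9,9,9]
9>7: swap(4,4), hi=3 ⇒ [6,6,7,7,9,9,9,9]
done. lo=2 hi=3; A=[6,6,7,7,9,9,9,9]

(2, 3)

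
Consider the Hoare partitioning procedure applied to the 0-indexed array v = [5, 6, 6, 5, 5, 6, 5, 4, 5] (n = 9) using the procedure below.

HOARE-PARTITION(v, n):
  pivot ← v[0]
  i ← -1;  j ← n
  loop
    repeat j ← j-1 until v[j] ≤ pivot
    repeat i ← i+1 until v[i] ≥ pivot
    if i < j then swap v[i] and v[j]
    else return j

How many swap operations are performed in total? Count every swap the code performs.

4

pivot = v[0] = 5; i = -1, j = 9
j→8 (v[8]=5≤5), i→0 (v[0]=5≥5); i<j, swap → [5, 6, 6, 5, 5, 6, 5, 4, 5]
j→7 (v[7]=4≤5), i→1 (v[1]=6≥5); i<j, swap → [5, 4, 6, 5, 5, 6, 5, 6, 5]
j→6 (v[6]=5≤5), i→2 (v[2]=6≥5); i<j, swap → [5, 4, 5, 5, 5, 6, 6, 6, 5]
j→4 (v[4]=5≤5), i→3 (v[3]=5≥5); i<j, swap → [5, 4, 5, 5, 5, 6, 6, 6, 5]
j→3, i→4; i≥j, return j=3. v = [5, 4, 5, 5, 5, 6, 6, 6, 5]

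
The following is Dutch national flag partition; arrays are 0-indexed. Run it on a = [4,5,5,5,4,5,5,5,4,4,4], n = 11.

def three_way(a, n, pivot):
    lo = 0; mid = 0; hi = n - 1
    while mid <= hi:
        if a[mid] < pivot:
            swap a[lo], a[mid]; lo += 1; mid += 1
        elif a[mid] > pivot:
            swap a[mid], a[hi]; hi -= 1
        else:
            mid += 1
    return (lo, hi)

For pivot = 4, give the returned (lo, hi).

lo=0 mid=0 hi=10
4=4: mid=1
5>4: swap(1,10), hi=9 ⇒ [4,4,5,5,4,5,5,5,4,4,5]
4=4: mid=2
5>4: swap(2,9), hi=8 ⇒ [4,4,4,5,4,5,5,5,4,5,5]
4=4: mid=3
5>4: swap(3,8), hi=7 ⇒ [4,4,4,4,4,5,5,5,5,5,5]
4=4: mid=4
4=4: mid=5
5>4: swap(5,7), hi=6 ⇒ [4,4,4,4,4,5,5,5,5,5,5]
5>4: swap(5,6), hi=5 ⇒ [4,4,4,4,4,5,5,5,5,5,5]
5>4: swap(5,5), hi=4 ⇒ [4,4,4,4,4,5,5,5,5,5,5]
done. lo=0 hi=4; a=[4,4,4,4,4,5,5,5,5,5,5]

(0, 4)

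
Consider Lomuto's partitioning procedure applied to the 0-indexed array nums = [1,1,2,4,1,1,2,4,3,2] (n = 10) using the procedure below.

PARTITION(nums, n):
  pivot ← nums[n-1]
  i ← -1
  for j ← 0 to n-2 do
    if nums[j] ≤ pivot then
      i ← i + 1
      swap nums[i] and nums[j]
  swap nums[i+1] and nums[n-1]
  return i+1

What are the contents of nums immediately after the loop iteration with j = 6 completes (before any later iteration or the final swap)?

[1,1,2,1,1,2,4,4,3,2]

pivot = nums[9] = 2; i = -1
j=0: nums[0]=1 ≤ 2 → i=0, swap nums[0],nums[0] (no change) → [1,1,2,4,1,1,2,4,3,2]
j=1: nums[1]=1 ≤ 2 → i=1, swap nums[1],nums[1] (no change) → [1,1,2,4,1,1,2,4,3,2]
j=2: nums[2]=2 ≤ 2 → i=2, swap nums[2],nums[2] (no change) → [1,1,2,4,1,1,2,4,3,2]
j=3: nums[3]=4 > 2 → no swap
j=4: nums[4]=1 ≤ 2 → i=3, swap nums[3],nums[4] → [1,1,2,1,4,1,2,4,3,2]
j=5: nums[5]=1 ≤ 2 → i=4, swap nums[4],nums[5] → [1,1,2,1,1,4,2,4,3,2]
j=6: nums[6]=2 ≤ 2 → i=5, swap nums[5],nums[6] → [1,1,2,1,1,2,4,4,3,2]
(after j=6) nums = [1,1,2,1,1,2,4,4,3,2]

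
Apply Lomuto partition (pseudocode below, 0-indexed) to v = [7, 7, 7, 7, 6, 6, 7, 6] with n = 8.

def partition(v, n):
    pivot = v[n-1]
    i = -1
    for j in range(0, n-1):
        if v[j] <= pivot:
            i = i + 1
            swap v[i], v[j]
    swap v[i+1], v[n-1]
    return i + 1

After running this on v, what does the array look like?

pivot = v[7] = 6; i = -1
j=0: v[0]=7 > 6 → no swap
j=1: v[1]=7 > 6 → no swap
j=2: v[2]=7 > 6 → no swap
j=3: v[3]=7 > 6 → no swap
j=4: v[4]=6 ≤ 6 → i=0, swap v[0],v[4] → [6, 7, 7, 7, 7, 6, 7, 6]
j=5: v[5]=6 ≤ 6 → i=1, swap v[1],v[5] → [6, 6, 7, 7, 7, 7, 7, 6]
j=6: v[6]=7 > 6 → no swap
final swap v[2],v[7] → [6, 6, 6, 7, 7, 7, 7, 7]; return 2

[6, 6, 6, 7, 7, 7, 7, 7]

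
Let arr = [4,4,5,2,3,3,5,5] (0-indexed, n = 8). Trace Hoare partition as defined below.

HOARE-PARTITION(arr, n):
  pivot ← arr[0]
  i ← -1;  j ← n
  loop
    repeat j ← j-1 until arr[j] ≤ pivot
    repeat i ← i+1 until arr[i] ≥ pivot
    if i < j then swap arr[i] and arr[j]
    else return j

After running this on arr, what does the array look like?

pivot=4
j stops at 5 (3), i stops at 0 (4); swap ⇒ [3,4,5,2,3,4,5,5]
j stops at 4 (3), i stops at 1 (4); swap ⇒ [3,3,5,2,4,4,5,5]
j stops at 3 (2), i stops at 2 (5); swap ⇒ [3,3,2,5,4,4,5,5]
j stops at 2, i stops at 3; i≥j ⇒ return 2. arr=[3,3,2,5,4,4,5,5]

[3,3,2,5,4,4,5,5]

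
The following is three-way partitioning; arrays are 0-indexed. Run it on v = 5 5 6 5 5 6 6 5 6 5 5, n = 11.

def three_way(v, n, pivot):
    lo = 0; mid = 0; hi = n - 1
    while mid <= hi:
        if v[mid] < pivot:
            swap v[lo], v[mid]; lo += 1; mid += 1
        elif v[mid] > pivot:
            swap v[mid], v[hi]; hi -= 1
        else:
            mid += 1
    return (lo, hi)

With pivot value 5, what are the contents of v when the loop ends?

5 5 5 5 5 5 5 6 6 6 6

pivot = 5; lo=0, mid=0, hi=10
v[mid]=5=5: mid=1
v[mid]=5=5: mid=2
v[mid]=6>5: swap v[2],v[10]; hi=9 → 5 5 5 5 5 6 6 5 6 5 6
v[mid]=5=5: mid=3
v[mid]=5=5: mid=4
v[mid]=5=5: mid=5
v[mid]=6>5: swap v[5],v[9]; hi=8 → 5 5 5 5 5 5 6 5 6 6 6
v[mid]=5=5: mid=6
v[mid]=6>5: swap v[6],v[8]; hi=7 → 5 5 5 5 5 5 6 5 6 6 6
v[mid]=6>5: swap v[6],v[7]; hi=6 → 5 5 5 5 5 5 5 6 6 6 6
v[mid]=5=5: mid=7
end: lo=0, hi=6; v = 5 5 5 5 5 5 5 6 6 6 6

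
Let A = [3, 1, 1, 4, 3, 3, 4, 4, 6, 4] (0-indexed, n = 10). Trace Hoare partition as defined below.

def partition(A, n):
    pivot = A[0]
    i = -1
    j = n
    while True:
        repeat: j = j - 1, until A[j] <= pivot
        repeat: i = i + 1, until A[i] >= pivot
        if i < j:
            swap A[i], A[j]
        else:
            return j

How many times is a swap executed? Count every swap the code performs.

pivot=3
j stops at 5 (3), i stops at 0 (3); swap ⇒ [3, 1, 1, 4, 3, 3, 4, 4, 6, 4]
j stops at 4 (3), i stops at 3 (4); swap ⇒ [3, 1, 1, 3, 4, 3, 4, 4, 6, 4]
j stops at 3, i stops at 4; i≥j ⇒ return 3. A=[3, 1, 1, 3, 4, 3, 4, 4, 6, 4]

2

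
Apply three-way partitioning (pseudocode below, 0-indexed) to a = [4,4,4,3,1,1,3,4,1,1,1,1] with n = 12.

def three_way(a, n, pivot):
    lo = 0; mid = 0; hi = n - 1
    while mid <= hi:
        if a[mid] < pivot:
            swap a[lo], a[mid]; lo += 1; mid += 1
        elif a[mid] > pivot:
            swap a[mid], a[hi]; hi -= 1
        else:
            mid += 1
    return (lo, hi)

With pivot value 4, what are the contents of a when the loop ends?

lo=0 mid=0 hi=11
4=4: mid=1
4=4: mid=2
4=4: mid=3
3<4: swap(0,3), lo=1 mid=4 ⇒ [3,4,4,4,1,1,3,4,1,1,1,1]
1<4: swap(1,4), lo=2 mid=5 ⇒ [3,1,4,4,4,1,3,4,1,1,1,1]
1<4: swap(2,5), lo=3 mid=6 ⇒ [3,1,1,4,4,4,3,4,1,1,1,1]
3<4: swap(3,6), lo=4 mid=7 ⇒ [3,1,1,3,4,4,4,4,1,1,1,1]
4=4: mid=8
1<4: swap(4,8), lo=5 mid=9 ⇒ [3,1,1,3,1,4,4,4,4,1,1,1]
1<4: swap(5,9), lo=6 mid=10 ⇒ [3,1,1,3,1,1,4,4,4,4,1,1]
1<4: swap(6,10), lo=7 mid=11 ⇒ [3,1,1,3,1,1,1,4,4,4,4,1]
1<4: swap(7,11), lo=8 mid=12 ⇒ [3,1,1,3,1,1,1,1,4,4,4,4]
done. lo=8 hi=11; a=[3,1,1,3,1,1,1,1,4,4,4,4]

[3,1,1,3,1,1,1,1,4,4,4,4]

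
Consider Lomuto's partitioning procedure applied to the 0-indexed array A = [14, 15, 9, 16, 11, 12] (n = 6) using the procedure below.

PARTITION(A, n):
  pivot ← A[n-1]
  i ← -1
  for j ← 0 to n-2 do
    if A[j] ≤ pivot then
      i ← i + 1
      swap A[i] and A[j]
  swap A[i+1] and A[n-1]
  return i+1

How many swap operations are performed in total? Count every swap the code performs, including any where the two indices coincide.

pivot=12, i=-1
j=0: 14>12, skip
j=1: 15>12, skip
j=2: 9≤12, i=0, swap(0,2) ⇒ [9, 15, 14, 16, 11, 12]
j=3: 16>12, skip
j=4: 11≤12, i=1, swap(1,4) ⇒ [9, 11, 14, 16, 15, 12]
swap(2,5) ⇒ [9, 11, 12, 16, 15, 14]; return 2

3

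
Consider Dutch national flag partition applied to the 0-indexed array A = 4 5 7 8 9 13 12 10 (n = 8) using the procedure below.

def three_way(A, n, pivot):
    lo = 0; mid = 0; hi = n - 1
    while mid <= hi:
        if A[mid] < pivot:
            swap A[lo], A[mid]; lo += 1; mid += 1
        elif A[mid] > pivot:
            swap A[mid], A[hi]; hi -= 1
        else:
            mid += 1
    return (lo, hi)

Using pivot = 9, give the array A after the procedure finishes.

lo=0 mid=0 hi=7
4<9: swap(0,0), lo=1 mid=1 ⇒ 4 5 7 8 9 13 12 10
5<9: swap(1,1), lo=2 mid=2 ⇒ 4 5 7 8 9 13 12 10
7<9: swap(2,2), lo=3 mid=3 ⇒ 4 5 7 8 9 13 12 10
8<9: swap(3,3), lo=4 mid=4 ⇒ 4 5 7 8 9 13 12 10
9=9: mid=5
13>9: swap(5,7), hi=6 ⇒ 4 5 7 8 9 10 12 13
10>9: swap(5,6), hi=5 ⇒ 4 5 7 8 9 12 10 13
12>9: swap(5,5), hi=4 ⇒ 4 5 7 8 9 12 10 13
done. lo=4 hi=4; A=4 5 7 8 9 12 10 13

4 5 7 8 9 12 10 13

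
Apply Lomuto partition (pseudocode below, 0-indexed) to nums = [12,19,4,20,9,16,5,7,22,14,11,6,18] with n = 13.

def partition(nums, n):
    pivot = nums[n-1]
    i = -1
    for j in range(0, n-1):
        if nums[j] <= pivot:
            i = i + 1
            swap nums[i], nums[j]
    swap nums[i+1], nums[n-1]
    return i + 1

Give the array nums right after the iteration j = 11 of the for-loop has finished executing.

[12,4,9,16,5,7,14,11,6,19,20,22,18]

pivot=18, i=-1
j=0: 12≤18, i=0, swap(0,0) ⇒ [12,19,4,20,9,16,5,7,22,14,11,6,18]
j=1: 19>18, skip
j=2: 4≤18, i=1, swap(1,2) ⇒ [12,4,19,20,9,16,5,7,22,14,11,6,18]
j=3: 20>18, skip
j=4: 9≤18, i=2, swap(2,4) ⇒ [12,4,9,20,19,16,5,7,22,14,11,6,18]
j=5: 16≤18, i=3, swap(3,5) ⇒ [12,4,9,16,19,20,5,7,22,14,11,6,18]
j=6: 5≤18, i=4, swap(4,6) ⇒ [12,4,9,16,5,20,19,7,22,14,11,6,18]
j=7: 7≤18, i=5, swap(5,7) ⇒ [12,4,9,16,5,7,19,20,22,14,11,6,18]
j=8: 22>18, skip
j=9: 14≤18, i=6, swap(6,9) ⇒ [12,4,9,16,5,7,14,20,22,19,11,6,18]
j=10: 11≤18, i=7, swap(7,10) ⇒ [12,4,9,16,5,7,14,11,22,19,20,6,18]
j=11: 6≤18, i=8, swap(8,11) ⇒ [12,4,9,16,5,7,14,11,6,19,20,22,18]
(after j=11) nums = [12,4,9,16,5,7,14,11,6,19,20,22,18]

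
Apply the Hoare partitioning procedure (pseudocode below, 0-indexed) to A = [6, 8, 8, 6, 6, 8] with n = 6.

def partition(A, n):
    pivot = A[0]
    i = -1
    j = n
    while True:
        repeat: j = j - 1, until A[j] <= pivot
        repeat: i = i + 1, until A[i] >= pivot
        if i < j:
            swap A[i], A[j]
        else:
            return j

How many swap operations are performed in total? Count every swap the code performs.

pivot=6
j stops at 4 (6), i stops at 0 (6); swap ⇒ [6, 8, 8, 6, 6, 8]
j stops at 3 (6), i stops at 1 (8); swap ⇒ [6, 6, 8, 8, 6, 8]
j stops at 1, i stops at 2; i≥j ⇒ return 1. A=[6, 6, 8, 8, 6, 8]

2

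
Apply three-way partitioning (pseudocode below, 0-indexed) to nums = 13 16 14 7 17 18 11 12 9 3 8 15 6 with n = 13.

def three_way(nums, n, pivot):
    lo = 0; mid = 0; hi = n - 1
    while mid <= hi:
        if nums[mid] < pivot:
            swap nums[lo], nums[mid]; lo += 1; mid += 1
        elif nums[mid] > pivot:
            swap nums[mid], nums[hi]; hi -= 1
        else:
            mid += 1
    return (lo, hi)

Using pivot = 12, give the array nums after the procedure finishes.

pivot = 12; lo=0, mid=0, hi=12
nums[mid]=13>12: swap nums[0],nums[12]; hi=11 → 6 16 14 7 17 18 11 12 9 3 8 15 13
nums[mid]=6<12: swap nums[0],nums[0]; lo=1,mid=1 → 6 16 14 7 17 18 11 12 9 3 8 15 13
nums[mid]=16>12: swap nums[1],nums[11]; hi=10 → 6 15 14 7 17 18 11 12 9 3 8 16 13
nums[mid]=15>12: swap nums[1],nums[10]; hi=9 → 6 8 14 7 17 18 11 12 9 3 15 16 13
nums[mid]=8<12: swap nums[1],nums[1]; lo=2,mid=2 → 6 8 14 7 17 18 11 12 9 3 15 16 13
nums[mid]=14>12: swap nums[2],nums[9]; hi=8 → 6 8 3 7 17 18 11 12 9 14 15 16 13
nums[mid]=3<12: swap nums[2],nums[2]; lo=3,mid=3 → 6 8 3 7 17 18 11 12 9 14 15 16 13
nums[mid]=7<12: swap nums[3],nums[3]; lo=4,mid=4 → 6 8 3 7 17 18 11 12 9 14 15 16 13
nums[mid]=17>12: swap nums[4],nums[8]; hi=7 → 6 8 3 7 9 18 11 12 17 14 15 16 13
nums[mid]=9<12: swap nums[4],nums[4]; lo=5,mid=5 → 6 8 3 7 9 18 11 12 17 14 15 16 13
nums[mid]=18>12: swap nums[5],nums[7]; hi=6 → 6 8 3 7 9 12 11 18 17 14 15 16 13
nums[mid]=12=12: mid=6
nums[mid]=11<12: swap nums[5],nums[6]; lo=6,mid=7 → 6 8 3 7 9 11 12 18 17 14 15 16 13
end: lo=6, hi=6; nums = 6 8 3 7 9 11 12 18 17 14 15 16 13

6 8 3 7 9 11 12 18 17 14 15 16 13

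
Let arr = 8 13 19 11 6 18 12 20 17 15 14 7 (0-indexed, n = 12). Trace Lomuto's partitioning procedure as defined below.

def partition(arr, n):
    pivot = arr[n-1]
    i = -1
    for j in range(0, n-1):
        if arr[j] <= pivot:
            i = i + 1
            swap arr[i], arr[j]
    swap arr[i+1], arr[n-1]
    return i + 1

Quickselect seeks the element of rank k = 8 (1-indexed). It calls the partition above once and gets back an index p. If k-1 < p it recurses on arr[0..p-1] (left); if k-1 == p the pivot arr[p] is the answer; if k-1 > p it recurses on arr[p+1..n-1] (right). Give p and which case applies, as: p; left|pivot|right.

pivot = arr[11] = 7; i = -1
j=0: arr[0]=8 > 7 → no swap
j=1: arr[1]=13 > 7 → no swap
j=2: arr[2]=19 > 7 → no swap
j=3: arr[3]=11 > 7 → no swap
j=4: arr[4]=6 ≤ 7 → i=0, swap arr[0],arr[4] → 6 13 19 11 8 18 12 20 17 15 14 7
j=5: arr[5]=18 > 7 → no swap
j=6: arr[6]=12 > 7 → no swap
j=7: arr[7]=20 > 7 → no swap
j=8: arr[8]=17 > 7 → no swap
j=9: arr[9]=15 > 7 → no swap
j=10: arr[10]=14 > 7 → no swap
final swap arr[1],arr[11] → 6 7 19 11 8 18 12 20 17 15 14 13; return 1
p = 1; k-1 = 7 > 1 ⇒ right

1; right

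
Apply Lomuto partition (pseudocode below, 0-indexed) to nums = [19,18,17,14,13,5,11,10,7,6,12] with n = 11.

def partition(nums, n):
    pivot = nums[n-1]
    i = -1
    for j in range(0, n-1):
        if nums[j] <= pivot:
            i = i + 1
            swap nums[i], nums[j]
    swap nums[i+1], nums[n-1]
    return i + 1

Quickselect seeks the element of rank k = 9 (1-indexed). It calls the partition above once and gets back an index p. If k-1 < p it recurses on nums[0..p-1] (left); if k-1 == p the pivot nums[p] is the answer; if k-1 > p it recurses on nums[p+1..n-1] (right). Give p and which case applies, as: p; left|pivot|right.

pivot = nums[10] = 12; i = -1
j=0: nums[0]=19 > 12 → no swap
j=1: nums[1]=18 > 12 → no swap
j=2: nums[2]=17 > 12 → no swap
j=3: nums[3]=14 > 12 → no swap
j=4: nums[4]=13 > 12 → no swap
j=5: nums[5]=5 ≤ 12 → i=0, swap nums[0],nums[5] → [5,18,17,14,13,19,11,10,7,6,12]
j=6: nums[6]=11 ≤ 12 → i=1, swap nums[1],nums[6] → [5,11,17,14,13,19,18,10,7,6,12]
j=7: nums[7]=10 ≤ 12 → i=2, swap nums[2],nums[7] → [5,11,10,14,13,19,18,17,7,6,12]
j=8: nums[8]=7 ≤ 12 → i=3, swap nums[3],nums[8] → [5,11,10,7,13,19,18,17,14,6,12]
j=9: nums[9]=6 ≤ 12 → i=4, swap nums[4],nums[9] → [5,11,10,7,6,19,18,17,14,13,12]
final swap nums[5],nums[10] → [5,11,10,7,6,12,18,17,14,13,19]; return 5
p = 5; k-1 = 8 > 5 ⇒ right

5; right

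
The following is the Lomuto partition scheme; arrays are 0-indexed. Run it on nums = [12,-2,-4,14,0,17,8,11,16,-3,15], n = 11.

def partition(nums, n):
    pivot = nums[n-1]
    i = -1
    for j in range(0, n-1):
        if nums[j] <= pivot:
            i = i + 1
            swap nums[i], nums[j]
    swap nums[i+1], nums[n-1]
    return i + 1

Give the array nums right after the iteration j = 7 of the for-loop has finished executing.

[12,-2,-4,14,0,8,11,17,16,-3,15]

pivot = nums[10] = 15; i = -1
j=0: nums[0]=12 ≤ 15 → i=0, swap nums[0],nums[0] (no change) → [12,-2,-4,14,0,17,8,11,16,-3,15]
j=1: nums[1]=-2 ≤ 15 → i=1, swap nums[1],nums[1] (no change) → [12,-2,-4,14,0,17,8,11,16,-3,15]
j=2: nums[2]=-4 ≤ 15 → i=2, swap nums[2],nums[2] (no change) → [12,-2,-4,14,0,17,8,11,16,-3,15]
j=3: nums[3]=14 ≤ 15 → i=3, swap nums[3],nums[3] (no change) → [12,-2,-4,14,0,17,8,11,16,-3,15]
j=4: nums[4]=0 ≤ 15 → i=4, swap nums[4],nums[4] (no change) → [12,-2,-4,14,0,17,8,11,16,-3,15]
j=5: nums[5]=17 > 15 → no swap
j=6: nums[6]=8 ≤ 15 → i=5, swap nums[5],nums[6] → [12,-2,-4,14,0,8,17,11,16,-3,15]
j=7: nums[7]=11 ≤ 15 → i=6, swap nums[6],nums[7] → [12,-2,-4,14,0,8,11,17,16,-3,15]
(after j=7) nums = [12,-2,-4,14,0,8,11,17,16,-3,15]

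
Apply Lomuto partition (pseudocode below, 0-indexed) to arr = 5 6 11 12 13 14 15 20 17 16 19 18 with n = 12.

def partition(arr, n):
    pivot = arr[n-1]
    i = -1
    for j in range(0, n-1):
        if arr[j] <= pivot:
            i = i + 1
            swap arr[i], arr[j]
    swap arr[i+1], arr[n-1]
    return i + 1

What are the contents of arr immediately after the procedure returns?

5 6 11 12 13 14 15 17 16 18 19 20

pivot = arr[11] = 18; i = -1
j=0: arr[0]=5 ≤ 18 → i=0, swap arr[0],arr[0] (no change) → 5 6 11 12 13 14 15 20 17 16 19 18
j=1: arr[1]=6 ≤ 18 → i=1, swap arr[1],arr[1] (no change) → 5 6 11 12 13 14 15 20 17 16 19 18
j=2: arr[2]=11 ≤ 18 → i=2, swap arr[2],arr[2] (no change) → 5 6 11 12 13 14 15 20 17 16 19 18
j=3: arr[3]=12 ≤ 18 → i=3, swap arr[3],arr[3] (no change) → 5 6 11 12 13 14 15 20 17 16 19 18
j=4: arr[4]=13 ≤ 18 → i=4, swap arr[4],arr[4] (no change) → 5 6 11 12 13 14 15 20 17 16 19 18
j=5: arr[5]=14 ≤ 18 → i=5, swap arr[5],arr[5] (no change) → 5 6 11 12 13 14 15 20 17 16 19 18
j=6: arr[6]=15 ≤ 18 → i=6, swap arr[6],arr[6] (no change) → 5 6 11 12 13 14 15 20 17 16 19 18
j=7: arr[7]=20 > 18 → no swap
j=8: arr[8]=17 ≤ 18 → i=7, swap arr[7],arr[8] → 5 6 11 12 13 14 15 17 20 16 19 18
j=9: arr[9]=16 ≤ 18 → i=8, swap arr[8],arr[9] → 5 6 11 12 13 14 15 17 16 20 19 18
j=10: arr[10]=19 > 18 → no swap
final swap arr[9],arr[11] → 5 6 11 12 13 14 15 17 16 18 19 20; return 9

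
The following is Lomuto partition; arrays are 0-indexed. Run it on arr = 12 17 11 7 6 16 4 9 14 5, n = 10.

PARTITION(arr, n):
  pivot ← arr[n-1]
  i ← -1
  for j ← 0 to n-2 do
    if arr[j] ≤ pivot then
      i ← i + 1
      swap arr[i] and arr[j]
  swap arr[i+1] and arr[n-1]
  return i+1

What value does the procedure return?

pivot = arr[9] = 5; i = -1
j=0: arr[0]=12 > 5 → no swap
j=1: arr[1]=17 > 5 → no swap
j=2: arr[2]=11 > 5 → no swap
j=3: arr[3]=7 > 5 → no swap
j=4: arr[4]=6 > 5 → no swap
j=5: arr[5]=16 > 5 → no swap
j=6: arr[6]=4 ≤ 5 → i=0, swap arr[0],arr[6] → 4 17 11 7 6 16 12 9 14 5
j=7: arr[7]=9 > 5 → no swap
j=8: arr[8]=14 > 5 → no swap
final swap arr[1],arr[9] → 4 5 11 7 6 16 12 9 14 17; return 1

1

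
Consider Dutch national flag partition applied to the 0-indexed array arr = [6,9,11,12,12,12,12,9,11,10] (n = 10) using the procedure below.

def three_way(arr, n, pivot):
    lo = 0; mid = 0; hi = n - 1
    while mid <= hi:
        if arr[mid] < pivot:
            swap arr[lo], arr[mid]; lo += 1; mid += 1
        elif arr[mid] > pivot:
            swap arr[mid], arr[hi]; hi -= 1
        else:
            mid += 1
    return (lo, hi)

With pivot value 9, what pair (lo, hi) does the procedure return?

(1, 2)

pivot = 9; lo=0, mid=0, hi=9
arr[mid]=6<9: swap arr[0],arr[0]; lo=1,mid=1 → [6,9,11,12,12,12,12,9,11,10]
arr[mid]=9=9: mid=2
arr[mid]=11>9: swap arr[2],arr[9]; hi=8 → [6,9,10,12,12,12,12,9,11,11]
arr[mid]=10>9: swap arr[2],arr[8]; hi=7 → [6,9,11,12,12,12,12,9,10,11]
arr[mid]=11>9: swap arr[2],arr[7]; hi=6 → [6,9,9,12,12,12,12,11,10,11]
arr[mid]=9=9: mid=3
arr[mid]=12>9: swap arr[3],arr[6]; hi=5 → [6,9,9,12,12,12,12,11,10,11]
arr[mid]=12>9: swap arr[3],arr[5]; hi=4 → [6,9,9,12,12,12,12,11,10,11]
arr[mid]=12>9: swap arr[3],arr[4]; hi=3 → [6,9,9,12,12,12,12,11,10,11]
arr[mid]=12>9: swap arr[3],arr[3]; hi=2 → [6,9,9,12,12,12,12,11,10,11]
end: lo=1, hi=2; arr = [6,9,9,12,12,12,12,11,10,11]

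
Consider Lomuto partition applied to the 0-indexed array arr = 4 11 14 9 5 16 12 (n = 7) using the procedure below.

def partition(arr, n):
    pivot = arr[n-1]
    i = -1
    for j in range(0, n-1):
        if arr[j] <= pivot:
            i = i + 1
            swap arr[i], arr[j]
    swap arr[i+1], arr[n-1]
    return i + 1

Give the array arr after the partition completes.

4 11 9 5 12 16 14

pivot=12, i=-1
j=0: 4≤12, i=0, swap(0,0) ⇒ 4 11 14 9 5 16 12
j=1: 11≤12, i=1, swap(1,1) ⇒ 4 11 14 9 5 16 12
j=2: 14>12, skip
j=3: 9≤12, i=2, swap(2,3) ⇒ 4 11 9 14 5 16 12
j=4: 5≤12, i=3, swap(3,4) ⇒ 4 11 9 5 14 16 12
j=5: 16>12, skip
swap(4,6) ⇒ 4 11 9 5 12 16 14; return 4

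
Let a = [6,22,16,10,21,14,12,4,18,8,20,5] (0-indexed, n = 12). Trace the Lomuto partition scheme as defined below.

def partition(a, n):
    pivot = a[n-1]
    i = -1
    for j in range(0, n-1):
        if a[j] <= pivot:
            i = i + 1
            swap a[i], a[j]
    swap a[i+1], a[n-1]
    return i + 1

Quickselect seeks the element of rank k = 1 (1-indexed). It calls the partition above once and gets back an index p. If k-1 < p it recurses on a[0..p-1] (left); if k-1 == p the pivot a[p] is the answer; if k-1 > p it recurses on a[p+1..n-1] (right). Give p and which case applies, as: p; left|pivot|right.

pivot = a[11] = 5; i = -1
j=0: a[0]=6 > 5 → no swap
j=1: a[1]=22 > 5 → no swap
j=2: a[2]=16 > 5 → no swap
j=3: a[3]=10 > 5 → no swap
j=4: a[4]=21 > 5 → no swap
j=5: a[5]=14 > 5 → no swap
j=6: a[6]=12 > 5 → no swap
j=7: a[7]=4 ≤ 5 → i=0, swap a[0],a[7] → [4,22,16,10,21,14,12,6,18,8,20,5]
j=8: a[8]=18 > 5 → no swap
j=9: a[9]=8 > 5 → no swap
j=10: a[10]=20 > 5 → no swap
final swap a[1],a[11] → [4,5,16,10,21,14,12,6,18,8,20,22]; return 1
p = 1; k-1 = 0 < 1 ⇒ left

1; left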